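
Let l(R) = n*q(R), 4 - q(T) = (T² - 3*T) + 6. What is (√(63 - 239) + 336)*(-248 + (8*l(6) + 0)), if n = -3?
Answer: 77952 + 928*I*√11 ≈ 77952.0 + 3077.8*I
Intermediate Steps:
q(T) = -2 - T² + 3*T (q(T) = 4 - ((T² - 3*T) + 6) = 4 - (6 + T² - 3*T) = 4 + (-6 - T² + 3*T) = -2 - T² + 3*T)
l(R) = 6 - 9*R + 3*R² (l(R) = -3*(-2 - R² + 3*R) = 6 - 9*R + 3*R²)
(√(63 - 239) + 336)*(-248 + (8*l(6) + 0)) = (√(63 - 239) + 336)*(-248 + (8*(6 - 9*6 + 3*6²) + 0)) = (√(-176) + 336)*(-248 + (8*(6 - 54 + 3*36) + 0)) = (4*I*√11 + 336)*(-248 + (8*(6 - 54 + 108) + 0)) = (336 + 4*I*√11)*(-248 + (8*60 + 0)) = (336 + 4*I*√11)*(-248 + (480 + 0)) = (336 + 4*I*√11)*(-248 + 480) = (336 + 4*I*√11)*232 = 77952 + 928*I*√11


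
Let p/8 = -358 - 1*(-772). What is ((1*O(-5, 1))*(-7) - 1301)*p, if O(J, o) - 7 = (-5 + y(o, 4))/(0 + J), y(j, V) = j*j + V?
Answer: -4471200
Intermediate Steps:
y(j, V) = V + j² (y(j, V) = j² + V = V + j²)
p = 3312 (p = 8*(-358 - 1*(-772)) = 8*(-358 + 772) = 8*414 = 3312)
O(J, o) = 7 + (-1 + o²)/J (O(J, o) = 7 + (-5 + (4 + o²))/(0 + J) = 7 + (-1 + o²)/J)
((1*O(-5, 1))*(-7) - 1301)*p = ((1*((-1 + 1² + 7*(-5))/(-5)))*(-7) - 1301)*3312 = ((1*(-(-1 + 1 - 35)/5))*(-7) - 1301)*3312 = ((1*(-⅕*(-35)))*(-7) - 1301)*3312 = ((1*7)*(-7) - 1301)*3312 = (7*(-7) - 1301)*3312 = (-49 - 1301)*3312 = -1350*3312 = -4471200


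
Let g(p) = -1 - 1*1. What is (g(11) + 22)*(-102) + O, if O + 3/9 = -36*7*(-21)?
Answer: 9755/3 ≈ 3251.7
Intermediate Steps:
O = 15875/3 (O = -1/3 - 36*7*(-21) = -1/3 - 252*(-21) = -1/3 + 5292 = 15875/3 ≈ 5291.7)
g(p) = -2 (g(p) = -1 - 1 = -2)
(g(11) + 22)*(-102) + O = (-2 + 22)*(-102) + 15875/3 = 20*(-102) + 15875/3 = -2040 + 15875/3 = 9755/3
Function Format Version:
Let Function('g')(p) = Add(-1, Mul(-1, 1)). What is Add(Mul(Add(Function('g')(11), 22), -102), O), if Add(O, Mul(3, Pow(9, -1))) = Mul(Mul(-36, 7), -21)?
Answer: Rational(9755, 3) ≈ 3251.7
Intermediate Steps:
O = Rational(15875, 3) (O = Add(Rational(-1, 3), Mul(Mul(-36, 7), -21)) = Add(Rational(-1, 3), Mul(-252, -21)) = Add(Rational(-1, 3), 5292) = Rational(15875, 3) ≈ 5291.7)
Function('g')(p) = -2 (Function('g')(p) = Add(-1, -1) = -2)
Add(Mul(Add(Function('g')(11), 22), -102), O) = Add(Mul(Add(-2, 22), -102), Rational(15875, 3)) = Add(Mul(20, -102), Rational(15875, 3)) = Add(-2040, Rational(15875, 3)) = Rational(9755, 3)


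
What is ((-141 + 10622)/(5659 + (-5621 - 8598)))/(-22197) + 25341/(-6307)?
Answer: -687840578779/171195694320 ≈ -4.0179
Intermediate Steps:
((-141 + 10622)/(5659 + (-5621 - 8598)))/(-22197) + 25341/(-6307) = (10481/(5659 - 14219))*(-1/22197) + 25341*(-1/6307) = (10481/(-8560))*(-1/22197) - 25341/6307 = (10481*(-1/8560))*(-1/22197) - 25341/6307 = -10481/8560*(-1/22197) - 25341/6307 = 10481/190006320 - 25341/6307 = -687840578779/171195694320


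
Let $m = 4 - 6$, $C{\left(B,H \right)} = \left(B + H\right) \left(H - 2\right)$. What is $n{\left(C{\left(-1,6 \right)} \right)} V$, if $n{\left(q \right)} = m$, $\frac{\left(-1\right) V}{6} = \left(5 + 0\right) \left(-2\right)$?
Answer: $-120$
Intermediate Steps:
$C{\left(B,H \right)} = \left(-2 + H\right) \left(B + H\right)$ ($C{\left(B,H \right)} = \left(B + H\right) \left(-2 + H\right) = \left(-2 + H\right) \left(B + H\right)$)
$V = 60$ ($V = - 6 \left(5 + 0\right) \left(-2\right) = - 6 \cdot 5 \left(-2\right) = \left(-6\right) \left(-10\right) = 60$)
$m = -2$ ($m = 4 - 6 = -2$)
$n{\left(q \right)} = -2$
$n{\left(C{\left(-1,6 \right)} \right)} V = \left(-2\right) 60 = -120$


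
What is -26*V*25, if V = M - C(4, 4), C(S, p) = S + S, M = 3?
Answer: 3250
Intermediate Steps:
C(S, p) = 2*S
V = -5 (V = 3 - 2*4 = 3 - 1*8 = 3 - 8 = -5)
-26*V*25 = -26*(-5)*25 = 130*25 = 3250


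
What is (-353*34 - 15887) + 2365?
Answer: -25524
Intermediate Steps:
(-353*34 - 15887) + 2365 = (-12002 - 15887) + 2365 = -27889 + 2365 = -25524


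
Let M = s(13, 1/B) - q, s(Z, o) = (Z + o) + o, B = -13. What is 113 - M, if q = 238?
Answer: 4396/13 ≈ 338.15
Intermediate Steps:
s(Z, o) = Z + 2*o
M = -2927/13 (M = (13 + 2/(-13)) - 1*238 = (13 + 2*(-1/13)) - 238 = (13 - 2/13) - 238 = 167/13 - 238 = -2927/13 ≈ -225.15)
113 - M = 113 - 1*(-2927/13) = 113 + 2927/13 = 4396/13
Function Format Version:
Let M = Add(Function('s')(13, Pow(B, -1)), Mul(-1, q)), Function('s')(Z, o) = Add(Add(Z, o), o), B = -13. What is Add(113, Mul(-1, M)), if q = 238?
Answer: Rational(4396, 13) ≈ 338.15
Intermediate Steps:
Function('s')(Z, o) = Add(Z, Mul(2, o))
M = Rational(-2927, 13) (M = Add(Add(13, Mul(2, Pow(-13, -1))), Mul(-1, 238)) = Add(Add(13, Mul(2, Rational(-1, 13))), -238) = Add(Add(13, Rational(-2, 13)), -238) = Add(Rational(167, 13), -238) = Rational(-2927, 13) ≈ -225.15)
Add(113, Mul(-1, M)) = Add(113, Mul(-1, Rational(-2927, 13))) = Add(113, Rational(2927, 13)) = Rational(4396, 13)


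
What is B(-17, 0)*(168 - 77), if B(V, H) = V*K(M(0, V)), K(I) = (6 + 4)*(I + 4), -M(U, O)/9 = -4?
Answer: -618800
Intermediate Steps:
M(U, O) = 36 (M(U, O) = -9*(-4) = 36)
K(I) = 40 + 10*I (K(I) = 10*(4 + I) = 40 + 10*I)
B(V, H) = 400*V (B(V, H) = V*(40 + 10*36) = V*(40 + 360) = V*400 = 400*V)
B(-17, 0)*(168 - 77) = (400*(-17))*(168 - 77) = -6800*91 = -618800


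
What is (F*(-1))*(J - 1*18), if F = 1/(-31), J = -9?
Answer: -27/31 ≈ -0.87097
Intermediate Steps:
F = -1/31 ≈ -0.032258
(F*(-1))*(J - 1*18) = (-1/31*(-1))*(-9 - 1*18) = (-9 - 18)/31 = (1/31)*(-27) = -27/31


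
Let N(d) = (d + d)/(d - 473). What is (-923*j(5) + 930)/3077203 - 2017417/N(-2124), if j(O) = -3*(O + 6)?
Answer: -16122180137818175/13071958344 ≈ -1.2333e+6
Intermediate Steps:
j(O) = -18 - 3*O (j(O) = -3*(6 + O) = -18 - 3*O)
N(d) = 2*d/(-473 + d) (N(d) = (2*d)/(-473 + d) = 2*d/(-473 + d))
(-923*j(5) + 930)/3077203 - 2017417/N(-2124) = (-923*(-18 - 3*5) + 930)/3077203 - 2017417/(2*(-2124)/(-473 - 2124)) = (-923*(-18 - 15) + 930)*(1/3077203) - 2017417/(2*(-2124)/(-2597)) = (-923*(-33) + 930)*(1/3077203) - 2017417/(2*(-2124)*(-1/2597)) = (30459 + 930)*(1/3077203) - 2017417/4248/2597 = 31389*(1/3077203) - 2017417*2597/4248 = 31389/3077203 - 5239231949/4248 = -16122180137818175/13071958344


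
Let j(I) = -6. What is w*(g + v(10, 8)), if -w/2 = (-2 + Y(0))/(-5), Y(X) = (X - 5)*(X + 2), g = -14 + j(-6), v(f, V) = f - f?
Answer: 96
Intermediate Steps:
v(f, V) = 0
g = -20 (g = -14 - 6 = -20)
Y(X) = (-5 + X)*(2 + X)
w = -24/5 (w = -2*(-2 + (-10 + 0² - 3*0))/(-5) = -2*(-2 + (-10 + 0 + 0))*(-1)/5 = -2*(-2 - 10)*(-1)/5 = -(-24)*(-1)/5 = -2*12/5 = -24/5 ≈ -4.8000)
w*(g + v(10, 8)) = -24*(-20 + 0)/5 = -24/5*(-20) = 96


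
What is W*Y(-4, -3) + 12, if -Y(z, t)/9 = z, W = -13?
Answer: -456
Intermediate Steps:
Y(z, t) = -9*z
W*Y(-4, -3) + 12 = -(-117)*(-4) + 12 = -13*36 + 12 = -468 + 12 = -456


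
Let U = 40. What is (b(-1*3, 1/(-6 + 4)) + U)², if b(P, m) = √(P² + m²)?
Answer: (80 + √37)²/4 ≈ 1852.6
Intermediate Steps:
(b(-1*3, 1/(-6 + 4)) + U)² = (√((-1*3)² + (1/(-6 + 4))²) + 40)² = (√((-3)² + (1/(-2))²) + 40)² = (√(9 + (-½)²) + 40)² = (√(9 + ¼) + 40)² = (√(37/4) + 40)² = (√37/2 + 40)² = (40 + √37/2)²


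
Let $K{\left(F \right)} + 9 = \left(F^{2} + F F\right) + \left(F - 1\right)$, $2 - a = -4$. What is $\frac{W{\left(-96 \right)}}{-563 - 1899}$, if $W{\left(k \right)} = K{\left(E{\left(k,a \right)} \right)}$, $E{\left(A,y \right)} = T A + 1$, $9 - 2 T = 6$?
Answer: $- \frac{40745}{2462} \approx -16.55$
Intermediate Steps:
$a = 6$ ($a = 2 - -4 = 2 + 4 = 6$)
$T = \frac{3}{2}$ ($T = \frac{9}{2} - 3 = \frac{3}{2} \approx 1.5$)
$E{\left(A,y \right)} = 1 + \frac{3 A}{2}$ ($E{\left(A,y \right)} = \frac{3 A}{2} + 1 = 1 + \frac{3 A}{2}$)
$K{\left(F \right)} = -10 + F + 2 F^{2}$ ($K{\left(F \right)} = -9 + \left(\left(F^{2} + F F\right) + \left(F - 1\right)\right) = -9 + \left(\left(F^{2} + F^{2}\right) + \left(F - 1\right)\right) = -9 + \left(2 F^{2} + \left(-1 + F\right)\right) = -9 + \left(-1 + F + 2 F^{2}\right) = -10 + F + 2 F^{2}$)
$W{\left(k \right)} = -9 + 2 \left(1 + \frac{3 k}{2}\right)^{2} + \frac{3 k}{2}$ ($W{\left(k \right)} = -10 + \left(1 + \frac{3 k}{2}\right) + 2 \left(1 + \frac{3 k}{2}\right)^{2} = -9 + 2 \left(1 + \frac{3 k}{2}\right)^{2} + \frac{3 k}{2}$)
$\frac{W{\left(-96 \right)}}{-563 - 1899} = \frac{-7 + \frac{9 \left(-96\right)^{2}}{2} + \frac{15}{2} \left(-96\right)}{-563 - 1899} = \frac{-7 + \frac{9}{2} \cdot 9216 - 720}{-2462} = \left(-7 + 41472 - 720\right) \left(- \frac{1}{2462}\right) = 40745 \left(- \frac{1}{2462}\right) = - \frac{40745}{2462}$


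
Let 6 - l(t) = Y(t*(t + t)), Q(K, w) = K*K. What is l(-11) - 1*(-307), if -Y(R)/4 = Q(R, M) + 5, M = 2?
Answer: 234589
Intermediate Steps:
Q(K, w) = K**2
Y(R) = -20 - 4*R**2 (Y(R) = -4*(R**2 + 5) = -4*(5 + R**2) = -20 - 4*R**2)
l(t) = 26 + 16*t**4 (l(t) = 6 - (-20 - 4*t**2*(t + t)**2) = 6 - (-20 - 4*4*t**4) = 6 - (-20 - 16*t**4) = 6 + (20 + 16*t**4) = 26 + 16*t**4)
l(-11) - 1*(-307) = (26 + 16*(-11)**4) - 1*(-307) = (26 + 16*14641) + 307 = (26 + 234256) + 307 = 234282 + 307 = 234589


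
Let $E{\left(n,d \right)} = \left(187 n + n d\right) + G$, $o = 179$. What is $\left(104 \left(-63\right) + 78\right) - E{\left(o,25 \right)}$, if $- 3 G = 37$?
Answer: $- \frac{133229}{3} \approx -44410.0$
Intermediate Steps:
$G = - \frac{37}{3}$ ($G = \left(- \frac{1}{3}\right) 37 = - \frac{37}{3} \approx -12.333$)
$E{\left(n,d \right)} = - \frac{37}{3} + 187 n + d n$ ($E{\left(n,d \right)} = \left(187 n + n d\right) - \frac{37}{3} = \left(187 n + d n\right) - \frac{37}{3} = - \frac{37}{3} + 187 n + d n$)
$\left(104 \left(-63\right) + 78\right) - E{\left(o,25 \right)} = \left(104 \left(-63\right) + 78\right) - \left(- \frac{37}{3} + 187 \cdot 179 + 25 \cdot 179\right) = \left(-6552 + 78\right) - \left(- \frac{37}{3} + 33473 + 4475\right) = -6474 - \frac{113807}{3} = - \frac{133229}{3}$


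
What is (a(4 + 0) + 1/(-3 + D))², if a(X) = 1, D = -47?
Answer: 2401/2500 ≈ 0.96040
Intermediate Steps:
(a(4 + 0) + 1/(-3 + D))² = (1 + 1/(-3 - 47))² = (1 + 1/(-50))² = (1 - 1/50)² = (49/50)² = 2401/2500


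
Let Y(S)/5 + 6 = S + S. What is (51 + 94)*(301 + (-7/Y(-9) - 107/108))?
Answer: 9398117/216 ≈ 43510.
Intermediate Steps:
Y(S) = -30 + 10*S (Y(S) = -30 + 5*(S + S) = -30 + 5*(2*S) = -30 + 10*S)
(51 + 94)*(301 + (-7/Y(-9) - 107/108)) = (51 + 94)*(301 + (-7/(-30 + 10*(-9)) - 107/108)) = 145*(301 + (-7/(-30 - 90) - 107*1/108)) = 145*(301 + (-7/(-120) - 107/108)) = 145*(301 + (-7*(-1/120) - 107/108)) = 145*(301 + (7/120 - 107/108)) = 145*(301 - 1007/1080) = 145*(324073/1080) = 9398117/216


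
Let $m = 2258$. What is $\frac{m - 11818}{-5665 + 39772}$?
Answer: $- \frac{9560}{34107} \approx -0.28029$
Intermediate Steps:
$\frac{m - 11818}{-5665 + 39772} = \frac{2258 - 11818}{-5665 + 39772} = - \frac{9560}{34107}$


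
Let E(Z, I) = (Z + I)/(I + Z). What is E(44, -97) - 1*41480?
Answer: -41479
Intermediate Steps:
E(Z, I) = 1 (E(Z, I) = (I + Z)/(I + Z) = 1)
E(44, -97) - 1*41480 = 1 - 1*41480 = 1 - 41480 = -41479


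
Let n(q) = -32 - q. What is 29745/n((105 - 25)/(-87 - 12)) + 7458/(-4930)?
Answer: -7270336227/7611920 ≈ -955.13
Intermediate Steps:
29745/n((105 - 25)/(-87 - 12)) + 7458/(-4930) = 29745/(-32 - (105 - 25)/(-87 - 12)) + 7458/(-4930) = 29745/(-32 - 80/(-99)) + 7458*(-1/4930) = 29745/(-32 - 80*(-1)/99) - 3729/2465 = 29745/(-32 - 1*(-80/99)) - 3729/2465 = 29745/(-32 + 80/99) - 3729/2465 = 29745/(-3088/99) - 3729/2465 = 29745*(-99/3088) - 3729/2465 = -2944755/3088 - 3729/2465 = -7270336227/7611920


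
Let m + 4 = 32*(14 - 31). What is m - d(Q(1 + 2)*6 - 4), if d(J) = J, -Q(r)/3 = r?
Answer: -490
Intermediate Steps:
Q(r) = -3*r
m = -548 (m = -4 + 32*(14 - 31) = -4 + 32*(-17) = -4 - 544 = -548)
m - d(Q(1 + 2)*6 - 4) = -548 - (-3*(1 + 2)*6 - 4) = -548 - (-3*3*6 - 4) = -548 - (-9*6 - 4) = -548 - (-54 - 4) = -548 - 1*(-58) = -548 + 58 = -490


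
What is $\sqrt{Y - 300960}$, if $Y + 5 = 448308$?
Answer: $7 \sqrt{3007} \approx 383.85$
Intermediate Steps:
$Y = 448303$ ($Y = -5 + 448308 = 448303$)
$\sqrt{Y - 300960} = \sqrt{448303 - 300960} = \sqrt{147343} = 7 \sqrt{3007}$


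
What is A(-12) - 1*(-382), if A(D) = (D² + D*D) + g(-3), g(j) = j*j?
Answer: 679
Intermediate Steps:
g(j) = j²
A(D) = 9 + 2*D² (A(D) = (D² + D*D) + (-3)² = (D² + D²) + 9 = 2*D² + 9 = 9 + 2*D²)
A(-12) - 1*(-382) = (9 + 2*(-12)²) - 1*(-382) = (9 + 2*144) + 382 = (9 + 288) + 382 = 297 + 382 = 679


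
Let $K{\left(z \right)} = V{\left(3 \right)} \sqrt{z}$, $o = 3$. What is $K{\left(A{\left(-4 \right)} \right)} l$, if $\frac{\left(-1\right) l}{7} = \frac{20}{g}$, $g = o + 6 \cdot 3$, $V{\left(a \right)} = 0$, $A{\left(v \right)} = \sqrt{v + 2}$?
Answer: $0$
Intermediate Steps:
$A{\left(v \right)} = \sqrt{2 + v}$
$g = 21$ ($g = 3 + 6 \cdot 3 = 3 + 18 = 21$)
$l = - \frac{20}{3}$ ($l = - 7 \cdot \frac{20}{21} = - 7 \cdot 20 \cdot \frac{1}{21} = \left(-7\right) \frac{20}{21} = - \frac{20}{3} \approx -6.6667$)
$K{\left(z \right)} = 0$ ($K{\left(z \right)} = 0 \sqrt{z} = 0$)
$K{\left(A{\left(-4 \right)} \right)} l = 0 \left(- \frac{20}{3}\right) = 0$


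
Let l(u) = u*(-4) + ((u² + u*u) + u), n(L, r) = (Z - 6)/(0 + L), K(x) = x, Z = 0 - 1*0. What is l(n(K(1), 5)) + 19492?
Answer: 19582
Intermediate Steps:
Z = 0 (Z = 0 + 0 = 0)
n(L, r) = -6/L (n(L, r) = (0 - 6)/(0 + L) = -6/L)
l(u) = -3*u + 2*u² (l(u) = -4*u + ((u² + u²) + u) = -4*u + (2*u² + u) = -4*u + (u + 2*u²) = -3*u + 2*u²)
l(n(K(1), 5)) + 19492 = (-6/1)*(-3 + 2*(-6/1)) + 19492 = (-6*1)*(-3 + 2*(-6*1)) + 19492 = -6*(-3 + 2*(-6)) + 19492 = -6*(-3 - 12) + 19492 = -6*(-15) + 19492 = 90 + 19492 = 19582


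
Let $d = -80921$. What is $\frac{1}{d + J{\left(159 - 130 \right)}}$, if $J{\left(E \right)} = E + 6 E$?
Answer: $- \frac{1}{80718} \approx -1.2389 \cdot 10^{-5}$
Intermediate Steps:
$J{\left(E \right)} = 7 E$
$\frac{1}{d + J{\left(159 - 130 \right)}} = \frac{1}{-80921 + 7 \left(159 - 130\right)} = \frac{1}{-80921 + 7 \cdot 29} = \frac{1}{-80921 + 203} = \frac{1}{-80718} = - \frac{1}{80718}$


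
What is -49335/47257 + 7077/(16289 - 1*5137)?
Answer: -215746131/527010064 ≈ -0.40938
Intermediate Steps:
-49335/47257 + 7077/(16289 - 1*5137) = -49335*1/47257 + 7077/(16289 - 5137) = -49335/47257 + 7077/11152 = -215746131/527010064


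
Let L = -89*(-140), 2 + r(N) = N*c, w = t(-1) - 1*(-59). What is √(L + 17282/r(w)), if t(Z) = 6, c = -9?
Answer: √4283185206/587 ≈ 111.49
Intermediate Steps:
w = 65 (w = 6 - 1*(-59) = 6 + 59 = 65)
r(N) = -2 - 9*N (r(N) = -2 + N*(-9) = -2 - 9*N)
L = 12460
√(L + 17282/r(w)) = √(12460 + 17282/(-2 - 9*65)) = √(12460 + 17282/(-2 - 585)) = √(12460 + 17282/(-587)) = √(12460 + 17282*(-1/587)) = √(12460 - 17282/587) = √(7296738/587) = √4283185206/587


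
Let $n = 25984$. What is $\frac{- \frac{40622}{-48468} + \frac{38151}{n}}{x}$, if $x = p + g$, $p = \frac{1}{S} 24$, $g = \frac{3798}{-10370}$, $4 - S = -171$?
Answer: $- \frac{2689371277225}{267151849344} \approx -10.067$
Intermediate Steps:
$S = 175$ ($S = 4 - -171 = 4 + 171 = 175$)
$g = - \frac{1899}{5185}$ ($g = 3798 \left(- \frac{1}{10370}\right) = - \frac{1899}{5185} \approx -0.36625$)
$p = \frac{24}{175}$ ($p = \frac{1}{175} \cdot 24 = \frac{24}{175} \approx 0.13714$)
$x = - \frac{41577}{181475}$ ($x = \frac{24}{175} - \frac{1899}{5185} = - \frac{41577}{181475} \approx -0.22911$)
$\frac{- \frac{40622}{-48468} + \frac{38151}{n}}{x} = \frac{- \frac{40622}{-48468} + \frac{38151}{25984}}{- \frac{41577}{181475}} = \left(\left(-40622\right) \left(- \frac{1}{48468}\right) + 38151 \cdot \frac{1}{25984}\right) \left(- \frac{181475}{41577}\right) = \left(\frac{20311}{24234} + \frac{38151}{25984}\right) \left(- \frac{181475}{41577}\right) = \frac{103736597}{44978304} \left(- \frac{181475}{41577}\right) = - \frac{2689371277225}{267151849344}$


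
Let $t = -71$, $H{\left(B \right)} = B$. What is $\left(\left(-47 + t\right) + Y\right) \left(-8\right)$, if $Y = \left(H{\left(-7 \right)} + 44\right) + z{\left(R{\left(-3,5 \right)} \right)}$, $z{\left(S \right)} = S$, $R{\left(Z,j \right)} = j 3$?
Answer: $528$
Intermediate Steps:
$R{\left(Z,j \right)} = 3 j$
$Y = 52$ ($Y = \left(-7 + 44\right) + 3 \cdot 5 = 37 + 15 = 52$)
$\left(\left(-47 + t\right) + Y\right) \left(-8\right) = \left(\left(-47 - 71\right) + 52\right) \left(-8\right) = \left(-118 + 52\right) \left(-8\right) = \left(-66\right) \left(-8\right) = 528$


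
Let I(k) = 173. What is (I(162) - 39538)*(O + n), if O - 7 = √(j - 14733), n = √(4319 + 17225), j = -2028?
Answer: -275555 - 78730*√5386 - 39365*I*√16761 ≈ -6.0535e+6 - 5.0964e+6*I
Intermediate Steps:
n = 2*√5386 (n = √21544 = 2*√5386 ≈ 146.78)
O = 7 + I*√16761 (O = 7 + √(-2028 - 14733) = 7 + √(-16761) = 7 + I*√16761 ≈ 7.0 + 129.46*I)
(I(162) - 39538)*(O + n) = (173 - 39538)*((7 + I*√16761) + 2*√5386) = -39365*(7 + 2*√5386 + I*√16761) = -275555 - 78730*√5386 - 39365*I*√16761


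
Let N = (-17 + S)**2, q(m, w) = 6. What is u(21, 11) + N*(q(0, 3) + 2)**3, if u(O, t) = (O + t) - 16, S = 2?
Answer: 115216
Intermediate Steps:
u(O, t) = -16 + O + t
N = 225 (N = (-17 + 2)**2 = (-15)**2 = 225)
u(21, 11) + N*(q(0, 3) + 2)**3 = (-16 + 21 + 11) + 225*(6 + 2)**3 = 16 + 225*8**3 = 16 + 225*512 = 16 + 115200 = 115216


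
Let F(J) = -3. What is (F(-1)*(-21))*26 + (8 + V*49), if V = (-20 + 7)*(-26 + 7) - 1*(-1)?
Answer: 13798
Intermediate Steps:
V = 248 (V = -13*(-19) + 1 = 247 + 1 = 248)
(F(-1)*(-21))*26 + (8 + V*49) = -3*(-21)*26 + (8 + 248*49) = 63*26 + (8 + 12152) = 1638 + 12160 = 13798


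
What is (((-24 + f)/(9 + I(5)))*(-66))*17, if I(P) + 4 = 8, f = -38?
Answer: 69564/13 ≈ 5351.1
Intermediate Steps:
I(P) = 4 (I(P) = -4 + 8 = 4)
(((-24 + f)/(9 + I(5)))*(-66))*17 = (((-24 - 38)/(9 + 4))*(-66))*17 = (-62/13*(-66))*17 = (-62*1/13*(-66))*17 = -62/13*(-66)*17 = (4092/13)*17 = 69564/13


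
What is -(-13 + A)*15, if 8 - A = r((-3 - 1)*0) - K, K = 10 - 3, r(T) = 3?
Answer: 15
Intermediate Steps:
K = 7
A = 12 (A = 8 - (3 - 1*7) = 8 - (3 - 7) = 8 - 1*(-4) = 8 + 4 = 12)
-(-13 + A)*15 = -(-13 + 12)*15 = -(-1)*15 = -1*(-15) = 15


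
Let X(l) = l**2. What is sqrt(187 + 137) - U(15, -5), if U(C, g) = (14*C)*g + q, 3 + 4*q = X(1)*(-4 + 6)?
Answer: 4273/4 ≈ 1068.3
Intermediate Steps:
q = -1/4 (q = -3/4 + (1**2*(-4 + 6))/4 = -3/4 + (1*2)/4 = -3/4 + (1/4)*2 = -3/4 + 1/2 = -1/4 ≈ -0.25000)
U(C, g) = -1/4 + 14*C*g (U(C, g) = (14*C)*g - 1/4 = 14*C*g - 1/4 = -1/4 + 14*C*g)
sqrt(187 + 137) - U(15, -5) = sqrt(187 + 137) - (-1/4 + 14*15*(-5)) = sqrt(324) - (-1/4 - 1050) = 18 - 1*(-4201/4) = 18 + 4201/4 = 4273/4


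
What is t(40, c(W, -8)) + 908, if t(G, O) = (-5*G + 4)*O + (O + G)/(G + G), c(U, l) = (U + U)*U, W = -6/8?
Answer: 440329/640 ≈ 688.01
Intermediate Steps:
W = -¾ (W = -6*⅛ = -¾ ≈ -0.75000)
c(U, l) = 2*U² (c(U, l) = (2*U)*U = 2*U²)
t(G, O) = O*(4 - 5*G) + (G + O)/(2*G) (t(G, O) = (4 - 5*G)*O + (G + O)/((2*G)) = O*(4 - 5*G) + (G + O)*(1/(2*G)) = O*(4 - 5*G) + (G + O)/(2*G))
t(40, c(W, -8)) + 908 = (½)*(2*(-¾)² + 40*(1 + 8*(2*(-¾)²) - 10*40*2*(-¾)²))/40 + 908 = (½)*(1/40)*(2*(9/16) + 40*(1 + 8*(2*(9/16)) - 10*40*2*(9/16))) + 908 = (½)*(1/40)*(9/8 + 40*(1 + 8*(9/8) - 10*40*9/8)) + 908 = (½)*(1/40)*(9/8 + 40*(1 + 9 - 450)) + 908 = (½)*(1/40)*(9/8 + 40*(-440)) + 908 = (½)*(1/40)*(9/8 - 17600) + 908 = (½)*(1/40)*(-140791/8) + 908 = -140791/640 + 908 = 440329/640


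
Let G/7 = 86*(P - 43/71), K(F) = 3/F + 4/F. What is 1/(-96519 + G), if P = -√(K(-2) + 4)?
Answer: -488390185/47316081760943 + 1517341*√2/47316081760943 ≈ -1.0277e-5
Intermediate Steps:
K(F) = 7/F
P = -√2/2 (P = -√(7/(-2) + 4) = -√(7*(-½) + 4) = -√(-7/2 + 4) = -√(½) = -√2/2 ≈ -0.70711)
G = -25886/71 - 301*√2 (G = 7*(86*(-√2/2 - 43/71)) = 7*(86*(-43/71 - √2/2)) = 7*(-3698/71 - 43*√2) = -25886/71 - 301*√2 ≈ -790.27)
1/(-96519 + G) = 1/(-96519 + (-25886/71 - 301*√2)) = 1/(-6878735/71 - 301*√2)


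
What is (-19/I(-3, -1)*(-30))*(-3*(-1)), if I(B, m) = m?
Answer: -1710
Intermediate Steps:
(-19/I(-3, -1)*(-30))*(-3*(-1)) = (-19/(-1)*(-30))*(-3*(-1)) = (-19*(-1)*(-30))*3 = (19*(-30))*3 = -570*3 = -1710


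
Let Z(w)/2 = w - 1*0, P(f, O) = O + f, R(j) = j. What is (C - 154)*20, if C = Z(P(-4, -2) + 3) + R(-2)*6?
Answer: -3440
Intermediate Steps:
Z(w) = 2*w (Z(w) = 2*(w - 1*0) = 2*(w + 0) = 2*w)
C = -18 (C = 2*((-2 - 4) + 3) - 2*6 = 2*(-6 + 3) - 12 = 2*(-3) - 12 = -6 - 12 = -18)
(C - 154)*20 = (-18 - 154)*20 = -172*20 = -3440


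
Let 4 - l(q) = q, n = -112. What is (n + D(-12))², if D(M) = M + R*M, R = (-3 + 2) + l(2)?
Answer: 18496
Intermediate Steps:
l(q) = 4 - q
R = 1 (R = (-3 + 2) + (4 - 1*2) = -1 + (4 - 2) = -1 + 2 = 1)
D(M) = 2*M (D(M) = M + 1*M = M + M = 2*M)
(n + D(-12))² = (-112 + 2*(-12))² = (-112 - 24)² = (-136)² = 18496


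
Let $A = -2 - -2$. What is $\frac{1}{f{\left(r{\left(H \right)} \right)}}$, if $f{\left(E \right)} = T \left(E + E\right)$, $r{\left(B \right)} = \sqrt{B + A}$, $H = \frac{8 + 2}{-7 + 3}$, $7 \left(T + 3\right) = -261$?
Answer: $\frac{7 i \sqrt{10}}{2820} \approx 0.0078496 i$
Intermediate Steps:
$T = - \frac{282}{7}$ ($T = -3 + \frac{1}{7} \left(-261\right) = -3 - \frac{261}{7} = - \frac{282}{7} \approx -40.286$)
$A = 0$ ($A = -2 + 2 = 0$)
$H = - \frac{5}{2}$ ($H = \frac{10}{-4} = 10 \left(- \frac{1}{4}\right) = - \frac{5}{2} \approx -2.5$)
$r{\left(B \right)} = \sqrt{B}$ ($r{\left(B \right)} = \sqrt{B + 0} = \sqrt{B}$)
$f{\left(E \right)} = - \frac{564 E}{7}$ ($f{\left(E \right)} = - \frac{282 \left(E + E\right)}{7} = - \frac{282 \cdot 2 E}{7} = - \frac{564 E}{7}$)
$\frac{1}{f{\left(r{\left(H \right)} \right)}} = \frac{1}{\left(- \frac{564}{7}\right) \sqrt{- \frac{5}{2}}} = \frac{1}{\left(- \frac{564}{7}\right) \frac{i \sqrt{10}}{2}} = \frac{1}{\left(- \frac{282}{7}\right) i \sqrt{10}} = \frac{7 i \sqrt{10}}{2820}$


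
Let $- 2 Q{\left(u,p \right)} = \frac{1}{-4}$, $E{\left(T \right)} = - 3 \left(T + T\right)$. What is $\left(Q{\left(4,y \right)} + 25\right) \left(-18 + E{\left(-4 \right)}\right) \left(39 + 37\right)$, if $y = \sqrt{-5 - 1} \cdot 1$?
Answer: $11457$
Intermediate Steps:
$E{\left(T \right)} = - 6 T$ ($E{\left(T \right)} = - 3 \cdot 2 T = - 6 T$)
$y = i \sqrt{6}$ ($y = \sqrt{-6} \cdot 1 = i \sqrt{6} \cdot 1 = i \sqrt{6} \approx 2.4495 i$)
$Q{\left(u,p \right)} = \frac{1}{8}$ ($Q{\left(u,p \right)} = - \frac{1}{2 \left(-4\right)} = \left(- \frac{1}{2}\right) \left(- \frac{1}{4}\right) = \frac{1}{8}$)
$\left(Q{\left(4,y \right)} + 25\right) \left(-18 + E{\left(-4 \right)}\right) \left(39 + 37\right) = \left(\frac{1}{8} + 25\right) \left(-18 - -24\right) \left(39 + 37\right) = \frac{201 \left(-18 + 24\right)}{8} \cdot 76 = \frac{201}{8} \cdot 6 \cdot 76 = \frac{603}{4} \cdot 76 = 11457$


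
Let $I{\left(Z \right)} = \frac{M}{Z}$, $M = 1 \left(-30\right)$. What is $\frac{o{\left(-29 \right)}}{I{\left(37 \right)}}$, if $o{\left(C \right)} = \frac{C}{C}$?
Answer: $- \frac{37}{30} \approx -1.2333$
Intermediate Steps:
$M = -30$
$I{\left(Z \right)} = - \frac{30}{Z}$
$o{\left(C \right)} = 1$
$\frac{o{\left(-29 \right)}}{I{\left(37 \right)}} = 1 \frac{1}{\left(-30\right) \frac{1}{37}} = 1 \frac{1}{- \frac{30}{37}} = 1 \left(- \frac{37}{30}\right) = - \frac{37}{30}$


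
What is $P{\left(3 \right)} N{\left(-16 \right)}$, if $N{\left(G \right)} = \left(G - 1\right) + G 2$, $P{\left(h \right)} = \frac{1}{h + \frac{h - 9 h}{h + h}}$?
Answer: $49$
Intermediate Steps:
$P{\left(h \right)} = \frac{1}{-4 + h}$ ($P{\left(h \right)} = \frac{1}{h + \frac{\left(-8\right) h}{2 h}} = \frac{1}{h + - 8 h \frac{1}{2 h}} = \frac{1}{h - 4} = \frac{1}{-4 + h}$)
$N{\left(G \right)} = -1 + 3 G$ ($N{\left(G \right)} = \left(G - 1\right) + 2 G = \left(-1 + G\right) + 2 G = -1 + 3 G$)
$P{\left(3 \right)} N{\left(-16 \right)} = \frac{-1 + 3 \left(-16\right)}{-4 + 3} = \frac{-1 - 48}{-1} = \left(-1\right) \left(-49\right) = 49$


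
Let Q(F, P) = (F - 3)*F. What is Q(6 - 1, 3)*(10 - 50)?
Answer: -400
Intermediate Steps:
Q(F, P) = F*(-3 + F) (Q(F, P) = (-3 + F)*F = F*(-3 + F))
Q(6 - 1, 3)*(10 - 50) = ((6 - 1)*(-3 + (6 - 1)))*(10 - 50) = (5*(-3 + 5))*(-40) = (5*2)*(-40) = 10*(-40) = -400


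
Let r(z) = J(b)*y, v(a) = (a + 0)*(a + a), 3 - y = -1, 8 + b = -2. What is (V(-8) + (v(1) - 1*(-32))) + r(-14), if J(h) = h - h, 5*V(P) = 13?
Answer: 183/5 ≈ 36.600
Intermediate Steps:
b = -10 (b = -8 - 2 = -10)
y = 4 (y = 3 - 1*(-1) = 3 + 1 = 4)
V(P) = 13/5 (V(P) = (1/5)*13 = 13/5)
v(a) = 2*a**2 (v(a) = a*(2*a) = 2*a**2)
J(h) = 0
r(z) = 0 (r(z) = 0*4 = 0)
(V(-8) + (v(1) - 1*(-32))) + r(-14) = (13/5 + (2*1**2 - 1*(-32))) + 0 = (13/5 + (2*1 + 32)) + 0 = (13/5 + (2 + 32)) + 0 = (13/5 + 34) + 0 = 183/5 + 0 = 183/5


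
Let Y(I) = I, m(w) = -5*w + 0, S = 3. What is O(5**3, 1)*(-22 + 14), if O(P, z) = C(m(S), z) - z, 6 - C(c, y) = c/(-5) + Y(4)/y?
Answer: 16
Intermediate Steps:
m(w) = -5*w
C(c, y) = 6 - 4/y + c/5 (C(c, y) = 6 - (c/(-5) + 4/y) = 6 - (c*(-1/5) + 4/y) = 6 - (-c/5 + 4/y) = 6 - (4/y - c/5) = 6 + (-4/y + c/5) = 6 - 4/y + c/5)
O(P, z) = 3 - z - 4/z (O(P, z) = (6 - 4/z + (-5*3)/5) - z = (6 - 4/z + (1/5)*(-15)) - z = (6 - 4/z - 3) - z = (3 - 4/z) - z = 3 - z - 4/z)
O(5**3, 1)*(-22 + 14) = (3 - 1*1 - 4/1)*(-22 + 14) = (3 - 1 - 4*1)*(-8) = (3 - 1 - 4)*(-8) = -2*(-8) = 16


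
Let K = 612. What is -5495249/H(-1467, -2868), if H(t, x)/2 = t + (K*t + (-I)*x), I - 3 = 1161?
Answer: -5495249/4878162 ≈ -1.1265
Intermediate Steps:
I = 1164 (I = 3 + 1161 = 1164)
H(t, x) = -2328*x + 1226*t (H(t, x) = 2*(t + (612*t + (-1*1164)*x)) = 2*(t + (612*t - 1164*x)) = 2*(t + (-1164*x + 612*t)) = 2*(-1164*x + 613*t) = -2328*x + 1226*t)
-5495249/H(-1467, -2868) = -5495249/(-2328*(-2868) + 1226*(-1467)) = -5495249/(6676704 - 1798542) = -5495249/4878162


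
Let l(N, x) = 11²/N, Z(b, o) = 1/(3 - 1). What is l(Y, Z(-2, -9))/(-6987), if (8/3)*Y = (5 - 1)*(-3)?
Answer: 242/62883 ≈ 0.0038484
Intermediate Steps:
Z(b, o) = ½ (Z(b, o) = 1/2 = ½)
Y = -9/2 (Y = 3*((5 - 1)*(-3))/8 = 3*(4*(-3))/8 = (3/8)*(-12) = -9/2 ≈ -4.5000)
l(N, x) = 121/N
l(Y, Z(-2, -9))/(-6987) = (121/(-9/2))/(-6987) = (121*(-2/9))*(-1/6987) = -242/9*(-1/6987) = 242/62883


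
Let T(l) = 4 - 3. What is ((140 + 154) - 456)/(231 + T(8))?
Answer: -81/116 ≈ -0.69828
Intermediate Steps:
T(l) = 1
((140 + 154) - 456)/(231 + T(8)) = ((140 + 154) - 456)/(231 + 1) = (294 - 456)/232 = -162*1/232 = -81/116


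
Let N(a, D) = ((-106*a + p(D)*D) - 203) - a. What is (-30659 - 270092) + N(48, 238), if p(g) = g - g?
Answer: -306090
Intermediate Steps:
p(g) = 0
N(a, D) = -203 - 107*a (N(a, D) = ((-106*a + 0*D) - 203) - a = ((-106*a + 0) - 203) - a = (-106*a - 203) - a = (-203 - 106*a) - a = -203 - 107*a)
(-30659 - 270092) + N(48, 238) = (-30659 - 270092) + (-203 - 107*48) = -300751 + (-203 - 5136) = -300751 - 5339 = -306090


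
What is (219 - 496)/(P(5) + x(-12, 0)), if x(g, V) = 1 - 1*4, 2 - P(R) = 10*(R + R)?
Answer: 277/101 ≈ 2.7426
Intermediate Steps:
P(R) = 2 - 20*R (P(R) = 2 - 10*(R + R) = 2 - 10*2*R = 2 - 20*R)
x(g, V) = -3 (x(g, V) = 1 - 4 = -3)
(219 - 496)/(P(5) + x(-12, 0)) = (219 - 496)/((2 - 20*5) - 3) = -277/((2 - 100) - 3) = -277/(-98 - 3) = -277/(-101) = -277*(-1/101) = 277/101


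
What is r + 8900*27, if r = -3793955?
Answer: -3553655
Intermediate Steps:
r + 8900*27 = -3793955 + 8900*27 = -3793955 + 240300 = -3553655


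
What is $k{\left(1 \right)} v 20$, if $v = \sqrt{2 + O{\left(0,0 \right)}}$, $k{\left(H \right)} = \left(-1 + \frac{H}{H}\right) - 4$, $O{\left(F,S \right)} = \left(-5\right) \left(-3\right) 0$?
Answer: $- 80 \sqrt{2} \approx -113.14$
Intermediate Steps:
$O{\left(F,S \right)} = 0$ ($O{\left(F,S \right)} = 15 \cdot 0 = 0$)
$k{\left(H \right)} = -4$ ($k{\left(H \right)} = \left(-1 + 1\right) - 4 = 0 - 4 = -4$)
$v = \sqrt{2}$ ($v = \sqrt{2 + 0} = \sqrt{2} \approx 1.4142$)
$k{\left(1 \right)} v 20 = - 4 \sqrt{2} \cdot 20 = - 80 \sqrt{2}$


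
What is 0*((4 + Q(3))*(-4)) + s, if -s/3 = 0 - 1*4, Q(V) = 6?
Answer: 12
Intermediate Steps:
s = 12 (s = -3*(0 - 1*4) = -3*(0 - 4) = -3*(-4) = 12)
0*((4 + Q(3))*(-4)) + s = 0*((4 + 6)*(-4)) + 12 = 0*(10*(-4)) + 12 = 0*(-40) + 12 = 0 + 12 = 12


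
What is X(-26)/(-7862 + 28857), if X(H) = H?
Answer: -2/1615 ≈ -0.0012384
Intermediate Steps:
X(-26)/(-7862 + 28857) = -26/(-7862 + 28857) = -26/20995 = -26*1/20995 = -2/1615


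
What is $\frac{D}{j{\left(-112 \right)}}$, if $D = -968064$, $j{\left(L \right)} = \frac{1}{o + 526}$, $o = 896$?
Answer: $-1376587008$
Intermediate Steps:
$j{\left(L \right)} = \frac{1}{1422}$ ($j{\left(L \right)} = \frac{1}{896 + 526} = \frac{1}{1422}$)
$\frac{D}{j{\left(-112 \right)}} = - 968064 \frac{1}{\frac{1}{1422}} = \left(-968064\right) 1422 = -1376587008$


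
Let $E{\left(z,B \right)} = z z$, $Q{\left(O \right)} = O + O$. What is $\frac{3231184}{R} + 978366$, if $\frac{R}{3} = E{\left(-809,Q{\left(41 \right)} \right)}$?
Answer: $\frac{1920969105322}{1963443} \approx 9.7837 \cdot 10^{5}$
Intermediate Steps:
$Q{\left(O \right)} = 2 O$
$E{\left(z,B \right)} = z^{2}$
$R = 1963443$ ($R = 3 \left(-809\right)^{2} = 3 \cdot 654481 = 1963443$)
$\frac{3231184}{R} + 978366 = \frac{3231184}{1963443} + 978366 = \frac{1920969105322}{1963443}$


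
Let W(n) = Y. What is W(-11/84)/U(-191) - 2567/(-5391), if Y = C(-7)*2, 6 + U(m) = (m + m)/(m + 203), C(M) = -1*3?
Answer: 776785/1223757 ≈ 0.63475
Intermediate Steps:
C(M) = -3
U(m) = -6 + 2*m/(203 + m) (U(m) = -6 + (m + m)/(m + 203) = -6 + (2*m)/(203 + m) = -6 + 2*m/(203 + m))
Y = -6 (Y = -3*2 = -6)
W(n) = -6
W(-11/84)/U(-191) - 2567/(-5391) = -6*(203 - 191)/(2*(-609 - 2*(-191))) - 2567/(-5391) = -6*6/(-609 + 382) - 2567*(-1/5391) = -6/(2*(1/12)*(-227)) + 2567/5391 = -6/(-227/6) + 2567/5391 = -6*(-6/227) + 2567/5391 = 36/227 + 2567/5391 = 776785/1223757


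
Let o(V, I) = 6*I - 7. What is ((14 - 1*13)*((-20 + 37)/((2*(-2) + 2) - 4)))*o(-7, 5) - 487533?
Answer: -2925589/6 ≈ -4.8760e+5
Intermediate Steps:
o(V, I) = -7 + 6*I
((14 - 1*13)*((-20 + 37)/((2*(-2) + 2) - 4)))*o(-7, 5) - 487533 = ((14 - 1*13)*((-20 + 37)/((2*(-2) + 2) - 4)))*(-7 + 6*5) - 487533 = ((14 - 13)*(17/((-4 + 2) - 4)))*(-7 + 30) - 487533 = (1*(17/(-2 - 4)))*23 - 487533 = (1*(17/(-6)))*23 - 487533 = (1*(17*(-⅙)))*23 - 487533 = (1*(-17/6))*23 - 487533 = -17/6*23 - 487533 = -391/6 - 487533 = -2925589/6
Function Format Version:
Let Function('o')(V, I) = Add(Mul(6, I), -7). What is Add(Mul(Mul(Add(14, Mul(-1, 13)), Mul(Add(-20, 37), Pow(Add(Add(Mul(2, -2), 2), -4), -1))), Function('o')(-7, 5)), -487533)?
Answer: Rational(-2925589, 6) ≈ -4.8760e+5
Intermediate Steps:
Function('o')(V, I) = Add(-7, Mul(6, I))
Add(Mul(Mul(Add(14, Mul(-1, 13)), Mul(Add(-20, 37), Pow(Add(Add(Mul(2, -2), 2), -4), -1))), Function('o')(-7, 5)), -487533) = Add(Mul(Mul(Add(14, Mul(-1, 13)), Mul(Add(-20, 37), Pow(Add(Add(Mul(2, -2), 2), -4), -1))), Add(-7, Mul(6, 5))), -487533) = Add(Mul(Mul(Add(14, -13), Mul(17, Pow(Add(Add(-4, 2), -4), -1))), Add(-7, 30)), -487533) = Add(Mul(Mul(1, Mul(17, Pow(Add(-2, -4), -1))), 23), -487533) = Add(Mul(Mul(1, Mul(17, Pow(-6, -1))), 23), -487533) = Add(Mul(Mul(1, Mul(17, Rational(-1, 6))), 23), -487533) = Add(Mul(Mul(1, Rational(-17, 6)), 23), -487533) = Add(Mul(Rational(-17, 6), 23), -487533) = Add(Rational(-391, 6), -487533) = Rational(-2925589, 6)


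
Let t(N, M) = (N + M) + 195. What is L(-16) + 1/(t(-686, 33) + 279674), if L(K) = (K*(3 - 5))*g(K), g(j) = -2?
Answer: -17869823/279216 ≈ -64.000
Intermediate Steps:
t(N, M) = 195 + M + N (t(N, M) = (M + N) + 195 = 195 + M + N)
L(K) = 4*K (L(K) = (K*(3 - 5))*(-2) = (K*(-2))*(-2) = -2*K*(-2) = 4*K)
L(-16) + 1/(t(-686, 33) + 279674) = 4*(-16) + 1/((195 + 33 - 686) + 279674) = -64 + 1/(-458 + 279674) = -64 + 1/279216 = -17869823/279216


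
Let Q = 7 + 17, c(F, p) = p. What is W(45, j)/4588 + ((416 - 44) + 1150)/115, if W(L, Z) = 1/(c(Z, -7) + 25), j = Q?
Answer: 125692963/9497160 ≈ 13.235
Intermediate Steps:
Q = 24
j = 24
W(L, Z) = 1/18 (W(L, Z) = 1/(-7 + 25) = 1/18)
W(45, j)/4588 + ((416 - 44) + 1150)/115 = (1/18)/4588 + ((416 - 44) + 1150)/115 = (1/18)*(1/4588) + (372 + 1150)*(1/115) = 1/82584 + 1522*(1/115) = 1/82584 + 1522/115 = 125692963/9497160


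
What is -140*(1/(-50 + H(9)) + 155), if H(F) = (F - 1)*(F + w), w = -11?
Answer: -716030/33 ≈ -21698.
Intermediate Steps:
H(F) = (-1 + F)*(-11 + F) (H(F) = (F - 1)*(F - 11) = (-1 + F)*(-11 + F))
-140*(1/(-50 + H(9)) + 155) = -140*(1/(-50 + (11 + 9² - 12*9)) + 155) = -140*(1/(-50 + (11 + 81 - 108)) + 155) = -140*(1/(-50 - 16) + 155) = -140*(1/(-66) + 155) = -140*(-1/66 + 155) = -140*10229/66 = -716030/33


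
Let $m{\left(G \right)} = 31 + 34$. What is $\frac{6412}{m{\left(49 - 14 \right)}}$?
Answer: $\frac{6412}{65} \approx 98.646$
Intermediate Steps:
$m{\left(G \right)} = 65$
$\frac{6412}{m{\left(49 - 14 \right)}} = \frac{6412}{65}$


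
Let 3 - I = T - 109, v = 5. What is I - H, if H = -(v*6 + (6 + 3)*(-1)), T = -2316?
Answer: 2449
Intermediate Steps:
I = 2428 (I = 3 - (-2316 - 109) = 3 - 1*(-2425) = 3 + 2425 = 2428)
H = -21 (H = -(5*6 + (6 + 3)*(-1)) = -(30 + 9*(-1)) = -(30 - 9) = -1*21 = -21)
I - H = 2428 - 1*(-21) = 2428 + 21 = 2449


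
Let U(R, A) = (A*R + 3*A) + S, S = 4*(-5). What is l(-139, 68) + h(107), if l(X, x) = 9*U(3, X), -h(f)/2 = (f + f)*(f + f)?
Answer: -99278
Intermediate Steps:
S = -20
U(R, A) = -20 + 3*A + A*R (U(R, A) = (A*R + 3*A) - 20 = (3*A + A*R) - 20 = -20 + 3*A + A*R)
h(f) = -8*f² (h(f) = -2*(f + f)*(f + f) = -2*2*f*2*f = -8*f²)
l(X, x) = -180 + 54*X (l(X, x) = 9*(-20 + 3*X + X*3) = 9*(-20 + 3*X + 3*X) = 9*(-20 + 6*X) = -180 + 54*X)
l(-139, 68) + h(107) = (-180 + 54*(-139)) - 8*107² = (-180 - 7506) - 8*11449 = -7686 - 91592 = -99278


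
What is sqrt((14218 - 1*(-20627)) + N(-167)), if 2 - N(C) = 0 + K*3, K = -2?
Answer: sqrt(34853) ≈ 186.69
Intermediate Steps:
N(C) = 8 (N(C) = 2 - (0 - 2*3) = 2 - (0 - 6) = 2 - 1*(-6) = 2 + 6 = 8)
sqrt((14218 - 1*(-20627)) + N(-167)) = sqrt((14218 - 1*(-20627)) + 8) = sqrt((14218 + 20627) + 8) = sqrt(34845 + 8) = sqrt(34853)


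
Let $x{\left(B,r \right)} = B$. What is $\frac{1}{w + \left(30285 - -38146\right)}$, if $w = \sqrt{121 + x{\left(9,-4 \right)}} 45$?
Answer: $\frac{68431}{4682538511} - \frac{45 \sqrt{130}}{4682538511} \approx 1.4505 \cdot 10^{-5}$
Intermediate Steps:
$w = 45 \sqrt{130}$ ($w = \sqrt{121 + 9} \cdot 45 = \sqrt{130} \cdot 45 = 45 \sqrt{130} \approx 513.08$)
$\frac{1}{w + \left(30285 - -38146\right)} = \frac{1}{45 \sqrt{130} + \left(30285 - -38146\right)} = \frac{1}{45 \sqrt{130} + \left(30285 + 38146\right)} = \frac{1}{45 \sqrt{130} + 68431} = \frac{1}{68431 + 45 \sqrt{130}}$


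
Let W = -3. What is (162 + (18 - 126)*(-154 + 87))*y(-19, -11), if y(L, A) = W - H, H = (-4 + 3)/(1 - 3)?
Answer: -25893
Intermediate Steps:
H = ½ (H = -1/(-2) = -1*(-½) = ½ ≈ 0.50000)
y(L, A) = -7/2 (y(L, A) = -3 - 1*½ = -3 - ½ = -7/2)
(162 + (18 - 126)*(-154 + 87))*y(-19, -11) = (162 + (18 - 126)*(-154 + 87))*(-7/2) = (162 - 108*(-67))*(-7/2) = (162 + 7236)*(-7/2) = 7398*(-7/2) = -25893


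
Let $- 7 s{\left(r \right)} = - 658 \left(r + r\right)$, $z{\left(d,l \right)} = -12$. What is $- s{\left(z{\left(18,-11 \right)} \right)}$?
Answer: $2256$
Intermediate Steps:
$s{\left(r \right)} = 188 r$ ($s{\left(r \right)} = - \frac{\left(-658\right) \left(r + r\right)}{7} = - \frac{\left(-658\right) 2 r}{7} = - \frac{\left(-1316\right) r}{7} = 188 r$)
$- s{\left(z{\left(18,-11 \right)} \right)} = - 188 \left(-12\right) = \left(-1\right) \left(-2256\right) = 2256$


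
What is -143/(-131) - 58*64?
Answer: -486129/131 ≈ -3710.9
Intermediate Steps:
-143/(-131) - 58*64 = -143*(-1/131) - 3712 = 143/131 - 3712 = -486129/131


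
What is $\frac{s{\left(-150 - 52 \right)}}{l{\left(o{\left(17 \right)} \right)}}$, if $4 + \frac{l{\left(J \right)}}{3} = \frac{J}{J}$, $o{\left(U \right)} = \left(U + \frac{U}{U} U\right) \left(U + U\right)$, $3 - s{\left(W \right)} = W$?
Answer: $- \frac{205}{9} \approx -22.778$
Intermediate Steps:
$s{\left(W \right)} = 3 - W$
$o{\left(U \right)} = 4 U^{2}$ ($o{\left(U \right)} = \left(U + 1 U\right) 2 U = \left(U + U\right) 2 U = 2 U 2 U = 4 U^{2}$)
$l{\left(J \right)} = -9$ ($l{\left(J \right)} = -12 + 3 \frac{J}{J} = -12 + 3 \cdot 1 = -12 + 3 = -9$)
$\frac{s{\left(-150 - 52 \right)}}{l{\left(o{\left(17 \right)} \right)}} = \frac{3 - \left(-150 - 52\right)}{-9} = \left(3 - \left(-150 - 52\right)\right) \left(- \frac{1}{9}\right) = \left(3 - -202\right) \left(- \frac{1}{9}\right) = \left(3 + 202\right) \left(- \frac{1}{9}\right) = 205 \left(- \frac{1}{9}\right) = - \frac{205}{9}$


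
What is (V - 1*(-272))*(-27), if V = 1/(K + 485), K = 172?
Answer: -536115/73 ≈ -7344.0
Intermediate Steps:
V = 1/657 (V = 1/(172 + 485) = 1/657 ≈ 0.0015221)
(V - 1*(-272))*(-27) = (1/657 - 1*(-272))*(-27) = (1/657 + 272)*(-27) = (178705/657)*(-27) = -536115/73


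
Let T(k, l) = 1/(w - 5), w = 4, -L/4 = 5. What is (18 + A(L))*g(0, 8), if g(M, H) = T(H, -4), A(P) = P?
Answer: 2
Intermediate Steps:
L = -20 (L = -4*5 = -20)
T(k, l) = -1 (T(k, l) = 1/(4 - 5) = 1/(-1) = -1)
g(M, H) = -1
(18 + A(L))*g(0, 8) = (18 - 20)*(-1) = -2*(-1) = 2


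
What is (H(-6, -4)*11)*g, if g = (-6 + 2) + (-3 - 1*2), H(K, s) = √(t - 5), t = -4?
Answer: -297*I ≈ -297.0*I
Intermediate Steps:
H(K, s) = 3*I (H(K, s) = √(-4 - 5) = √(-9) = 3*I)
g = -9 (g = -4 + (-3 - 2) = -4 - 5 = -9)
(H(-6, -4)*11)*g = ((3*I)*11)*(-9) = (33*I)*(-9) = -297*I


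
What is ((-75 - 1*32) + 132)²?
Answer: 625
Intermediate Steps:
((-75 - 1*32) + 132)² = ((-75 - 32) + 132)² = (-107 + 132)² = 25² = 625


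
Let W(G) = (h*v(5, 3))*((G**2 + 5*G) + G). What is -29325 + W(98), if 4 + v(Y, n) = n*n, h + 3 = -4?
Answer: -386045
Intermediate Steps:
h = -7 (h = -3 - 4 = -7)
v(Y, n) = -4 + n**2 (v(Y, n) = -4 + n*n = -4 + n**2)
W(G) = -210*G - 35*G**2 (W(G) = (-7*(-4 + 3**2))*((G**2 + 5*G) + G) = (-7*(-4 + 9))*(G**2 + 6*G) = (-7*5)*(G**2 + 6*G) = -35*(G**2 + 6*G) = -210*G - 35*G**2)
-29325 + W(98) = -29325 - 35*98*(6 + 98) = -29325 - 35*98*104 = -29325 - 356720 = -386045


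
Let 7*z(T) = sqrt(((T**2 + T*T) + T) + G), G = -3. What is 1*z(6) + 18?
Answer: 18 + 5*sqrt(3)/7 ≈ 19.237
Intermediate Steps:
z(T) = sqrt(-3 + T + 2*T**2)/7 (z(T) = sqrt(((T**2 + T*T) + T) - 3)/7 = sqrt(((T**2 + T**2) + T) - 3)/7 = sqrt((2*T**2 + T) - 3)/7 = sqrt((T + 2*T**2) - 3)/7 = sqrt(-3 + T + 2*T**2)/7)
1*z(6) + 18 = 1*(sqrt(-3 + 6 + 2*6**2)/7) + 18 = 1*(sqrt(-3 + 6 + 2*36)/7) + 18 = 1*(sqrt(-3 + 6 + 72)/7) + 18 = 1*(sqrt(75)/7) + 18 = 1*((5*sqrt(3))/7) + 18 = 1*(5*sqrt(3)/7) + 18 = 5*sqrt(3)/7 + 18 = 18 + 5*sqrt(3)/7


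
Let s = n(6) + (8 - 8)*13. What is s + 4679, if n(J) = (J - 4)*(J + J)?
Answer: 4703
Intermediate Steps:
n(J) = 2*J*(-4 + J) (n(J) = (-4 + J)*(2*J) = 2*J*(-4 + J))
s = 24 (s = 2*6*(-4 + 6) + (8 - 8)*13 = 2*6*2 + 0*13 = 24 + 0 = 24)
s + 4679 = 24 + 4679 = 4703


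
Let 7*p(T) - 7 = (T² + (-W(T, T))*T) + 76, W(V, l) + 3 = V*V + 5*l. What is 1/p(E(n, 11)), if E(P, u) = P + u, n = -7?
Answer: -7/33 ≈ -0.21212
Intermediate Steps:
W(V, l) = -3 + V² + 5*l (W(V, l) = -3 + (V*V + 5*l) = -3 + (V² + 5*l) = -3 + V² + 5*l)
p(T) = 83/7 + T²/7 + T*(3 - T² - 5*T)/7 (p(T) = 1 + ((T² + (-(-3 + T² + 5*T))*T) + 76)/7 = 1 + ((T² + (3 - T² - 5*T)*T) + 76)/7 = 1 + ((T² + T*(3 - T² - 5*T)) + 76)/7 = 1 + (76 + T² + T*(3 - T² - 5*T))/7 = 1 + (76/7 + T²/7 + T*(3 - T² - 5*T)/7) = 83/7 + T²/7 + T*(3 - T² - 5*T)/7)
1/p(E(n, 11)) = 1/(83/7 - 4*(-7 + 11)²/7 - (-7 + 11)³/7 + 3*(-7 + 11)/7) = 1/(83/7 - 4/7*4² - ⅐*4³ + (3/7)*4) = 1/(83/7 - 4/7*16 - ⅐*64 + 12/7) = 1/(83/7 - 64/7 - 64/7 + 12/7) = 1/(-33/7) = -7/33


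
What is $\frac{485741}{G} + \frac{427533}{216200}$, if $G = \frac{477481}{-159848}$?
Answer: $- \frac{16786585918077227}{103231392200} \approx -1.6261 \cdot 10^{5}$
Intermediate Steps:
$G = - \frac{477481}{159848}$ ($G = 477481 \left(- \frac{1}{159848}\right) = - \frac{477481}{159848} \approx -2.9871$)
$\frac{485741}{G} + \frac{427533}{216200} = \frac{485741}{- \frac{477481}{159848}} + \frac{427533}{216200} = 485741 \left(- \frac{159848}{477481}\right) + 427533 \cdot \frac{1}{216200} = - \frac{77644727368}{477481} + \frac{427533}{216200} = - \frac{16786585918077227}{103231392200}$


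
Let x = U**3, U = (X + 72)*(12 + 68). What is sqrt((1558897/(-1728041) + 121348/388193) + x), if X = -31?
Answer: sqrt(93958983794276728168971505980019)/51601032301 ≈ 1.8785e+5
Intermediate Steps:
U = 3280 (U = (-31 + 72)*(12 + 68) = 41*80 = 3280)
x = 35287552000 (x = 3280**3 = 35287552000)
sqrt((1558897/(-1728041) + 121348/388193) + x) = sqrt((1558897/(-1728041) + 121348/388193) + 35287552000) = sqrt((1558897*(-1/1728041) + 121348*(1/388193)) + 35287552000) = sqrt((-1558897/1728041 + 121348/388193) + 35287552000) = sqrt(-395458583853/670813419913 + 35287552000) = sqrt(23671363437082364392147/670813419913) = sqrt(93958983794276728168971505980019)/51601032301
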